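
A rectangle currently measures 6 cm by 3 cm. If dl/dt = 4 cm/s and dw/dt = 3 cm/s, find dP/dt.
14 cm/s

P = 2(l + w)
dP/dt = 2(dl/dt + dw/dt) = 2(4 + 3) = 14 cm/s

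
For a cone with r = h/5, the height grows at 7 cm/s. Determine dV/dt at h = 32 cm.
7168π/25 cm³/s

V = (1/3)π(h/5)²h = πh³/75
dV/dt = πh²/25 · 7
At h = 32: dV/dt = 7168π/25 cm³/s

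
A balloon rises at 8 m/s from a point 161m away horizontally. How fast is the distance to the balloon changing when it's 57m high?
228√29170/14585 ≈ 2.67 m/s

z² = 161² + y²
z = √(161² + 57²) = √29170
dz/dt = y/z · dy/dt = 57/√29170 · 8 = 228√29170/14585 ≈ 2.67 m/s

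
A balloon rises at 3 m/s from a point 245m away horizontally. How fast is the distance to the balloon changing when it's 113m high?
339√72794/72794 ≈ 1.256 m/s

z² = 245² + y²
z = √(245² + 113²) = √72794
dz/dt = y/z · dy/dt = 113/√72794 · 3 = 339√72794/72794 ≈ 1.256 m/s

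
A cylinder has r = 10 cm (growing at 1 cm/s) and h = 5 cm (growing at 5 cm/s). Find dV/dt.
600π cm³/s

V = πr²h
dV/dt = 2πrh·dr/dt + πr²·dh/dt
= 2π(10)(5)(1) + π(10)²(5)
= 600π cm³/s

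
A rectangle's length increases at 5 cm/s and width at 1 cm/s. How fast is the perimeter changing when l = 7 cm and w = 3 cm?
12 cm/s

P = 2(l + w)
dP/dt = 2(dl/dt + dw/dt) = 2(5 + 1) = 12 cm/s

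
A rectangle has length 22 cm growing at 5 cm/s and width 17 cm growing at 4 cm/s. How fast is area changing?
173 cm²/s

A = lw
dA/dt = w·dl/dt + l·dw/dt = 17·5 + 22·4 = 173 cm²/s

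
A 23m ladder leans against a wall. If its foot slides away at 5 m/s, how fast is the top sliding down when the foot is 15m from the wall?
75√19/76 ≈ 4.302 m/s

x² + y² = 23²
2x·dx/dt + 2y·dy/dt = 0
dy/dt = -x/y · dx/dt = -15/(4√19) · 5 = -75√19/76 m/s
The top is descending at 75√19/76 ≈ 4.302 m/s.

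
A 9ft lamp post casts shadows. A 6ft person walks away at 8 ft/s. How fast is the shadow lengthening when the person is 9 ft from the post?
16 ft/s

By similar triangles: 9/(x+s) = 6/s
Solving: s = 6x/3
ds/dt = 6/3 · dx/dt = 2 · 8 = 16 ft/s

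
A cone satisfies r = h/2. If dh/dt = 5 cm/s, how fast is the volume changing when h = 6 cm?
45π cm³/s

V = (1/3)π(h/2)²h = πh³/12
dV/dt = πh²/4 · 5
At h = 6: dV/dt = 45π cm³/s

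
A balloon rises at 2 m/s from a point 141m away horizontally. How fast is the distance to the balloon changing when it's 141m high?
√2 ≈ 1.414 m/s

z² = 141² + y²
z = √(141² + 141²) = 141√2
dz/dt = y/z · dy/dt = 141/(141√2) · 2 = √2 ≈ 1.414 m/s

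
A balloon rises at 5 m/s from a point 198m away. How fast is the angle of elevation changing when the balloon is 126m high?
0.017974 rad/s

tan(θ) = y/198
sec²(θ) · dθ/dt = (1/198) · dy/dt
dθ/dt = cos²(θ)/198 · 5 = 198/(198² + 126²) · 5
dθ/dt = 0.017974 rad/s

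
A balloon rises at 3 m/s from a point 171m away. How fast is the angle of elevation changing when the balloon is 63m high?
0.015447 rad/s

tan(θ) = y/171
sec²(θ) · dθ/dt = (1/171) · dy/dt
dθ/dt = cos²(θ)/171 · 3 = 171/(171² + 63²) · 3
dθ/dt = 0.015447 rad/s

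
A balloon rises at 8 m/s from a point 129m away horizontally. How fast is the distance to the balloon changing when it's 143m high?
572√37090/18545 ≈ 5.94 m/s

z² = 129² + y²
z = √(129² + 143²) = √37090
dz/dt = y/z · dy/dt = 143/√37090 · 8 = 572√37090/18545 ≈ 5.94 m/s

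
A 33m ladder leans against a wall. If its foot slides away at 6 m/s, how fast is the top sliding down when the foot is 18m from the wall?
36√85/85 ≈ 3.905 m/s

x² + y² = 33²
2x·dx/dt + 2y·dy/dt = 0
dy/dt = -x/y · dx/dt = -18/(3√85) · 6 = -36√85/85 m/s
The top is descending at 36√85/85 ≈ 3.905 m/s.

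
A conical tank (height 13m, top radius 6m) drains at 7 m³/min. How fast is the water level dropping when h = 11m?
1183/(4356π) ≈ 0.08645 m/min

r/h = 6/13, so r = (6/13)h
V = (1/3)πr²h = (1/3)π((6/13)h)²h = (12/169)πh³
dV/dh = (36/169)πh²
dh/dt = (dV/dt)/(dV/dh) = -7/((36/169)π·11²) = -1183/(4356π) m/min
The level is dropping at 1183/(4356π) ≈ 0.08645 m/min.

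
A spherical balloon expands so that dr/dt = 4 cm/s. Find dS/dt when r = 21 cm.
672π cm²/s

S = 4πr²
dS/dt = dS/dr · dr/dt = 8πr · 4
At r = 21: dS/dt = 672π cm²/s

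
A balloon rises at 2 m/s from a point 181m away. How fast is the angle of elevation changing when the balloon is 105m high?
0.008267 rad/s

tan(θ) = y/181
sec²(θ) · dθ/dt = (1/181) · dy/dt
dθ/dt = cos²(θ)/181 · 2 = 181/(181² + 105²) · 2
dθ/dt = 0.008267 rad/s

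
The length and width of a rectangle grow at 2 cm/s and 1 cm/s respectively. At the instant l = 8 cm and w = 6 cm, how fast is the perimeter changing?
6 cm/s

P = 2(l + w)
dP/dt = 2(dl/dt + dw/dt) = 2(2 + 1) = 6 cm/s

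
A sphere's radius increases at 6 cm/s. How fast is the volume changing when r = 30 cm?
21600π cm³/s

V = (4/3)πr³
dV/dt = dV/dr · dr/dt = 4πr² · 6
At r = 30: dV/dt = 21600π cm³/s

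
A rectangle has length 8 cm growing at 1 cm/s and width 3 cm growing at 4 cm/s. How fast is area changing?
35 cm²/s

A = lw
dA/dt = w·dl/dt + l·dw/dt = 3·1 + 8·4 = 35 cm²/s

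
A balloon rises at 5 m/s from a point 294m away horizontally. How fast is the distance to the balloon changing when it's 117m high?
39√445/445 ≈ 1.849 m/s

z² = 294² + y²
z = √(294² + 117²) = 15√445
dz/dt = y/z · dy/dt = 117/(15√445) · 5 = 39√445/445 ≈ 1.849 m/s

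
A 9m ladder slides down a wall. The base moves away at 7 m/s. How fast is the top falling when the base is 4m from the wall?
28√65/65 ≈ 3.473 m/s

x² + y² = 9²
2x·dx/dt + 2y·dy/dt = 0
dy/dt = -x/y · dx/dt = -4/√65 · 7 = -28√65/65 m/s
The top is descending at 28√65/65 ≈ 3.473 m/s.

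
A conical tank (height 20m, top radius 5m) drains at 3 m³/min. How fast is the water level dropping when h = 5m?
48/(25π) ≈ 0.6112 m/min

r/h = 5/20, so r = (1/4)h
V = (1/3)πr²h = (1/3)π((1/4)h)²h = (1/48)πh³
dV/dh = (1/16)πh²
dh/dt = (dV/dt)/(dV/dh) = -3/((1/16)π·5²) = -48/(25π) m/min
The level is dropping at 48/(25π) ≈ 0.6112 m/min.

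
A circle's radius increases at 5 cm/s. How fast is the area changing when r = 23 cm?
230π cm²/s

A = πr²
dA/dt = 2πr · dr/dt = 2π(23)(5) = 230π cm²/s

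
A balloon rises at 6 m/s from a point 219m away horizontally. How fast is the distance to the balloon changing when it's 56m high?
336√51097/51097 ≈ 1.486 m/s

z² = 219² + y²
z = √(219² + 56²) = √51097
dz/dt = y/z · dy/dt = 56/√51097 · 6 = 336√51097/51097 ≈ 1.486 m/s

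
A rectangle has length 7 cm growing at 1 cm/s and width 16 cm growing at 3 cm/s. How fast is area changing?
37 cm²/s

A = lw
dA/dt = w·dl/dt + l·dw/dt = 16·1 + 7·3 = 37 cm²/s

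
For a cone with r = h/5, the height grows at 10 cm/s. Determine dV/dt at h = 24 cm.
1152π/5 cm³/s

V = (1/3)π(h/5)²h = πh³/75
dV/dt = πh²/25 · 10
At h = 24: dV/dt = 1152π/5 cm³/s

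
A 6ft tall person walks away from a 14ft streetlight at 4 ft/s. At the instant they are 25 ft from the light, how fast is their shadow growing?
3 ft/s

By similar triangles: 14/(x+s) = 6/s
Solving: s = 6x/8
ds/dt = 6/8 · dx/dt = 3/4 · 4 = 3 ft/s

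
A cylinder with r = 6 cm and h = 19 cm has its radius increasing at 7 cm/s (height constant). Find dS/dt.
434π cm²/s

S = 2πrh + 2πr² (lateral + bases)
dS/dt = (2πh + 4πr)·dr/dt = (2π·19 + 4π·6)·7
= 434π cm²/s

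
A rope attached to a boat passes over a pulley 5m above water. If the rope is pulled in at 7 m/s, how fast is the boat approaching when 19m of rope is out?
19√21/12 ≈ 7.256 m/s

rope² = x² + 5²
x = √(19² - 5²) = 4√21
dx/dt = (rope/x) · d(rope)/dt = (19/(4√21)) · (-7) = -19√21/12 m/s
The boat approaches at 19√21/12 ≈ 7.256 m/s.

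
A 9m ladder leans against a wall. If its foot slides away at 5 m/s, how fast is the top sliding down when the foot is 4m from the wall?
4√65/13 ≈ 2.481 m/s

x² + y² = 9²
2x·dx/dt + 2y·dy/dt = 0
dy/dt = -x/y · dx/dt = -4/√65 · 5 = -4√65/13 m/s
The top is descending at 4√65/13 ≈ 2.481 m/s.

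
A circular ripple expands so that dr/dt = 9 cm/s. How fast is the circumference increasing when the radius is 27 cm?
18π cm/s

C = 2πr
dC/dt = 2π · dr/dt = 2π · 9 = 18π cm/s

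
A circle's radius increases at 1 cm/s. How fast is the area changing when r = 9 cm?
18π cm²/s

A = πr²
dA/dt = 2πr · dr/dt = 2π(9)(1) = 18π cm²/s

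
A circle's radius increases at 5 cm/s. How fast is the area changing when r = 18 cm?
180π cm²/s

A = πr²
dA/dt = 2πr · dr/dt = 2π(18)(5) = 180π cm²/s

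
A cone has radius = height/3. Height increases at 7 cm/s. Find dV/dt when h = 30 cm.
700π cm³/s

V = (1/3)π(h/3)²h = πh³/27
dV/dt = πh²/9 · 7
At h = 30: dV/dt = 700π cm³/s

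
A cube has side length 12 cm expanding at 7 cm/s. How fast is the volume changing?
3024 cm³/s

V = s³
dV/dt = 3s² · ds/dt = 3·12²·7 = 3024 cm³/s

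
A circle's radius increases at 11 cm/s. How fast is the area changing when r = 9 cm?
198π cm²/s

A = πr²
dA/dt = 2πr · dr/dt = 2π(9)(11) = 198π cm²/s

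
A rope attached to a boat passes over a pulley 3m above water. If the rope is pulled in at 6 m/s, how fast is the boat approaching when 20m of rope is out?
120√391/391 ≈ 6.069 m/s

rope² = x² + 3²
x = √(20² - 3²) = √391
dx/dt = (rope/x) · d(rope)/dt = (20/√391) · (-6) = -120√391/391 m/s
The boat approaches at 120√391/391 ≈ 6.069 m/s.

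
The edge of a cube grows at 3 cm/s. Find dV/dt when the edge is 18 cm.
2916 cm³/s

V = s³
dV/dt = 3s² · ds/dt = 3·18²·3 = 2916 cm³/s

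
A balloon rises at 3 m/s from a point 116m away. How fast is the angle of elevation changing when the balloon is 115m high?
0.013043 rad/s

tan(θ) = y/116
sec²(θ) · dθ/dt = (1/116) · dy/dt
dθ/dt = cos²(θ)/116 · 3 = 116/(116² + 115²) · 3
dθ/dt = 0.013043 rad/s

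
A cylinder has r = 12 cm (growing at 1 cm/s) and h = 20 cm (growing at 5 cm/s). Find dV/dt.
1200π cm³/s

V = πr²h
dV/dt = 2πrh·dr/dt + πr²·dh/dt
= 2π(12)(20)(1) + π(12)²(5)
= 1200π cm³/s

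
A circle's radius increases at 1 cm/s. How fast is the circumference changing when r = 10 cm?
2π cm/s

C = 2πr
dC/dt = 2π · dr/dt = 2π · 1 = 2π cm/s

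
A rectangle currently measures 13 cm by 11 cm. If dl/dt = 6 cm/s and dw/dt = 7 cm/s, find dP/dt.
26 cm/s

P = 2(l + w)
dP/dt = 2(dl/dt + dw/dt) = 2(6 + 7) = 26 cm/s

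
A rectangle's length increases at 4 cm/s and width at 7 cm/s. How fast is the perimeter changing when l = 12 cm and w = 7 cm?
22 cm/s

P = 2(l + w)
dP/dt = 2(dl/dt + dw/dt) = 2(4 + 7) = 22 cm/s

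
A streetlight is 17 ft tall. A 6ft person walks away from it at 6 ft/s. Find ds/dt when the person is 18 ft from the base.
36/11 ft/s

By similar triangles: 17/(x+s) = 6/s
Solving: s = 6x/11
ds/dt = 6/11 · dx/dt = 6/11 · 6 = 36/11 ft/s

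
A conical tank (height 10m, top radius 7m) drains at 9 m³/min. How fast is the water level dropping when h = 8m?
225/(784π) ≈ 0.09135 m/min

r/h = 7/10, so r = (7/10)h
V = (1/3)πr²h = (1/3)π((7/10)h)²h = (49/300)πh³
dV/dh = (49/100)πh²
dh/dt = (dV/dt)/(dV/dh) = -9/((49/100)π·8²) = -225/(784π) m/min
The level is dropping at 225/(784π) ≈ 0.09135 m/min.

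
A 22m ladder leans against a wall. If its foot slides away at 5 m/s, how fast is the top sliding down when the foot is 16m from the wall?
40√57/57 ≈ 5.298 m/s

x² + y² = 22²
2x·dx/dt + 2y·dy/dt = 0
dy/dt = -x/y · dx/dt = -16/(2√57) · 5 = -40√57/57 m/s
The top is descending at 40√57/57 ≈ 5.298 m/s.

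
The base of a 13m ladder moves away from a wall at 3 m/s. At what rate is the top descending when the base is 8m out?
8√105/35 ≈ 2.342 m/s

x² + y² = 13²
2x·dx/dt + 2y·dy/dt = 0
dy/dt = -x/y · dx/dt = -8/√105 · 3 = -8√105/35 m/s
The top is descending at 8√105/35 ≈ 2.342 m/s.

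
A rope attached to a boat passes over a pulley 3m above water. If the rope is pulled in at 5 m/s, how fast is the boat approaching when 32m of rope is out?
32√1015/203 ≈ 5.022 m/s

rope² = x² + 3²
x = √(32² - 3²) = √1015
dx/dt = (rope/x) · d(rope)/dt = (32/√1015) · (-5) = -32√1015/203 m/s
The boat approaches at 32√1015/203 ≈ 5.022 m/s.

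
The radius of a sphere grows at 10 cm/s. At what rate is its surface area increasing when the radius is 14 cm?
1120π cm²/s

S = 4πr²
dS/dt = dS/dr · dr/dt = 8πr · 10
At r = 14: dS/dt = 1120π cm²/s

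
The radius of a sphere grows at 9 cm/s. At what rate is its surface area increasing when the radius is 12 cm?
864π cm²/s

S = 4πr²
dS/dt = dS/dr · dr/dt = 8πr · 9
At r = 12: dS/dt = 864π cm²/s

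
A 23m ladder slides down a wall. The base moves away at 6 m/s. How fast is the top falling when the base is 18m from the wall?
108√205/205 ≈ 7.543 m/s

x² + y² = 23²
2x·dx/dt + 2y·dy/dt = 0
dy/dt = -x/y · dx/dt = -18/√205 · 6 = -108√205/205 m/s
The top is descending at 108√205/205 ≈ 7.543 m/s.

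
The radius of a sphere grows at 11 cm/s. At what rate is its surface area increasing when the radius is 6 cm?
528π cm²/s

S = 4πr²
dS/dt = dS/dr · dr/dt = 8πr · 11
At r = 6: dS/dt = 528π cm²/s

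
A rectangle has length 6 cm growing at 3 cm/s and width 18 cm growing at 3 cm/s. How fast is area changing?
72 cm²/s

A = lw
dA/dt = w·dl/dt + l·dw/dt = 18·3 + 6·3 = 72 cm²/s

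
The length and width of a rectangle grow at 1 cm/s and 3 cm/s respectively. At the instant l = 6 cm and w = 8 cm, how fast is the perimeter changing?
8 cm/s

P = 2(l + w)
dP/dt = 2(dl/dt + dw/dt) = 2(1 + 3) = 8 cm/s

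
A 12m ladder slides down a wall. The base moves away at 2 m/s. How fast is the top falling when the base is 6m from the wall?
2√3/3 ≈ 1.155 m/s

x² + y² = 12²
2x·dx/dt + 2y·dy/dt = 0
dy/dt = -x/y · dx/dt = -6/(6√3) · 2 = -2√3/3 m/s
The top is descending at 2√3/3 ≈ 1.155 m/s.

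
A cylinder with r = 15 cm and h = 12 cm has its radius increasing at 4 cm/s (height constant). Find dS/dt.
336π cm²/s

S = 2πrh + 2πr² (lateral + bases)
dS/dt = (2πh + 4πr)·dr/dt = (2π·12 + 4π·15)·4
= 336π cm²/s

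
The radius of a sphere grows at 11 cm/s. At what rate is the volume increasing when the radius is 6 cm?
1584π cm³/s

V = (4/3)πr³
dV/dt = dV/dr · dr/dt = 4πr² · 11
At r = 6: dV/dt = 1584π cm³/s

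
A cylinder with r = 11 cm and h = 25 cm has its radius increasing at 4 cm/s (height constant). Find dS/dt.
376π cm²/s

S = 2πrh + 2πr² (lateral + bases)
dS/dt = (2πh + 4πr)·dr/dt = (2π·25 + 4π·11)·4
= 376π cm²/s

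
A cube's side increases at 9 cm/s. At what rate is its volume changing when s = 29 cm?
22707 cm³/s

V = s³
dV/dt = 3s² · ds/dt = 3·29²·9 = 22707 cm³/s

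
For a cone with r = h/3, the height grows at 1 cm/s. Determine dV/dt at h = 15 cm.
25π cm³/s

V = (1/3)π(h/3)²h = πh³/27
dV/dt = πh²/9 · 1
At h = 15: dV/dt = 25π cm³/s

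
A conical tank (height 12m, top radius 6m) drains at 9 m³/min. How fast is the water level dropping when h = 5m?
36/(25π) ≈ 0.4584 m/min

r/h = 6/12, so r = (1/2)h
V = (1/3)πr²h = (1/3)π((1/2)h)²h = (1/12)πh³
dV/dh = (1/4)πh²
dh/dt = (dV/dt)/(dV/dh) = -9/((1/4)π·5²) = -36/(25π) m/min
The level is dropping at 36/(25π) ≈ 0.4584 m/min.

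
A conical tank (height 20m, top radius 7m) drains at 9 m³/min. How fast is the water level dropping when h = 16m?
225/(784π) ≈ 0.09135 m/min

r/h = 7/20, so r = (7/20)h
V = (1/3)πr²h = (1/3)π((7/20)h)²h = (49/1200)πh³
dV/dh = (49/400)πh²
dh/dt = (dV/dt)/(dV/dh) = -9/((49/400)π·16²) = -225/(784π) m/min
The level is dropping at 225/(784π) ≈ 0.09135 m/min.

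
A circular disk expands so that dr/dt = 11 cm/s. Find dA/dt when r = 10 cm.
220π cm²/s

A = πr²
dA/dt = 2πr · dr/dt = 2π(10)(11) = 220π cm²/s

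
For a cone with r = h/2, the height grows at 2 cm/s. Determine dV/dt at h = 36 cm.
648π cm³/s

V = (1/3)π(h/2)²h = πh³/12
dV/dt = πh²/4 · 2
At h = 36: dV/dt = 648π cm³/s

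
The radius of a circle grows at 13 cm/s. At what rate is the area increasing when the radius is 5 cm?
130π cm²/s

A = πr²
dA/dt = 2πr · dr/dt = 2π(5)(13) = 130π cm²/s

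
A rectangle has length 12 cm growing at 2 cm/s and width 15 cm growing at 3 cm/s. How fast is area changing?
66 cm²/s

A = lw
dA/dt = w·dl/dt + l·dw/dt = 15·2 + 12·3 = 66 cm²/s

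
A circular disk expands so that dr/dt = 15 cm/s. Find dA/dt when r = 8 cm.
240π cm²/s

A = πr²
dA/dt = 2πr · dr/dt = 2π(8)(15) = 240π cm²/s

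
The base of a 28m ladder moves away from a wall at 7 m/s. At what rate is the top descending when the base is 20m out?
35√6/12 ≈ 7.144 m/s

x² + y² = 28²
2x·dx/dt + 2y·dy/dt = 0
dy/dt = -x/y · dx/dt = -20/(8√6) · 7 = -35√6/12 m/s
The top is descending at 35√6/12 ≈ 7.144 m/s.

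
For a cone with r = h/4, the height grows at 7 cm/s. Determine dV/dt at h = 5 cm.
175π/16 cm³/s

V = (1/3)π(h/4)²h = πh³/48
dV/dt = πh²/16 · 7
At h = 5: dV/dt = 175π/16 cm³/s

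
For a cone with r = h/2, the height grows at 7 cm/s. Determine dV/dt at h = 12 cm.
252π cm³/s

V = (1/3)π(h/2)²h = πh³/12
dV/dt = πh²/4 · 7
At h = 12: dV/dt = 252π cm³/s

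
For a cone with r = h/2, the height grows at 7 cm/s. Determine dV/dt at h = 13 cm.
1183π/4 cm³/s

V = (1/3)π(h/2)²h = πh³/12
dV/dt = πh²/4 · 7
At h = 13: dV/dt = 1183π/4 cm³/s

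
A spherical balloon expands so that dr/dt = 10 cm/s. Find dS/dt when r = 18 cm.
1440π cm²/s

S = 4πr²
dS/dt = dS/dr · dr/dt = 8πr · 10
At r = 18: dS/dt = 1440π cm²/s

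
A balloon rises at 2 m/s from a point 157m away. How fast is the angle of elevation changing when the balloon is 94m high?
0.009377 rad/s

tan(θ) = y/157
sec²(θ) · dθ/dt = (1/157) · dy/dt
dθ/dt = cos²(θ)/157 · 2 = 157/(157² + 94²) · 2
dθ/dt = 0.009377 rad/s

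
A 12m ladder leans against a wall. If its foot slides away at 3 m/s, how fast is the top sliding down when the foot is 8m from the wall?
6√5/5 ≈ 2.683 m/s

x² + y² = 12²
2x·dx/dt + 2y·dy/dt = 0
dy/dt = -x/y · dx/dt = -8/(4√5) · 3 = -6√5/5 m/s
The top is descending at 6√5/5 ≈ 2.683 m/s.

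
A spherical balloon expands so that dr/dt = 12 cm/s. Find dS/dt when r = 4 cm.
384π cm²/s

S = 4πr²
dS/dt = dS/dr · dr/dt = 8πr · 12
At r = 4: dS/dt = 384π cm²/s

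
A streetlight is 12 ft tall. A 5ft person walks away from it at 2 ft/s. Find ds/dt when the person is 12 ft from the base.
10/7 ft/s

By similar triangles: 12/(x+s) = 5/s
Solving: s = 5x/7
ds/dt = 5/7 · dx/dt = 5/7 · 2 = 10/7 ft/s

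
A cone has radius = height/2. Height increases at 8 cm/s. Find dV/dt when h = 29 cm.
1682π cm³/s

V = (1/3)π(h/2)²h = πh³/12
dV/dt = πh²/4 · 8
At h = 29: dV/dt = 1682π cm³/s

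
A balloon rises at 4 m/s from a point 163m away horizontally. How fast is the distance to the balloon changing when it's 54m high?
216√29485/29485 ≈ 1.258 m/s

z² = 163² + y²
z = √(163² + 54²) = √29485
dz/dt = y/z · dy/dt = 54/√29485 · 4 = 216√29485/29485 ≈ 1.258 m/s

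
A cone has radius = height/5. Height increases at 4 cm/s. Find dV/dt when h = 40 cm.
256π cm³/s

V = (1/3)π(h/5)²h = πh³/75
dV/dt = πh²/25 · 4
At h = 40: dV/dt = 256π cm³/s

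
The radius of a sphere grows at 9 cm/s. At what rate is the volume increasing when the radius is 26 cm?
24336π cm³/s

V = (4/3)πr³
dV/dt = dV/dr · dr/dt = 4πr² · 9
At r = 26: dV/dt = 24336π cm³/s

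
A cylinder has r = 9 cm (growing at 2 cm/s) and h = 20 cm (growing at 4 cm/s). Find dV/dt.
1044π cm³/s

V = πr²h
dV/dt = 2πrh·dr/dt + πr²·dh/dt
= 2π(9)(20)(2) + π(9)²(4)
= 1044π cm³/s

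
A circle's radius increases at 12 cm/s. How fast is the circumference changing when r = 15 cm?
24π cm/s

C = 2πr
dC/dt = 2π · dr/dt = 2π · 12 = 24π cm/s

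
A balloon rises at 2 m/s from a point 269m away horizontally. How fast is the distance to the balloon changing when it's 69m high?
69√77122/38561 ≈ 0.4969 m/s

z² = 269² + y²
z = √(269² + 69²) = √77122
dz/dt = y/z · dy/dt = 69/√77122 · 2 = 69√77122/38561 ≈ 0.4969 m/s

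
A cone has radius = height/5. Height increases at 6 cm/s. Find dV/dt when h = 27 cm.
4374π/25 cm³/s

V = (1/3)π(h/5)²h = πh³/75
dV/dt = πh²/25 · 6
At h = 27: dV/dt = 4374π/25 cm³/s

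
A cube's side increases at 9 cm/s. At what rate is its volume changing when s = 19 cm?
9747 cm³/s

V = s³
dV/dt = 3s² · ds/dt = 3·19²·9 = 9747 cm³/s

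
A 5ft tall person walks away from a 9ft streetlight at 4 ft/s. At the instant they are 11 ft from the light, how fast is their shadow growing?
5 ft/s

By similar triangles: 9/(x+s) = 5/s
Solving: s = 5x/4
ds/dt = 5/4 · dx/dt = 5/4 · 4 = 5 ft/s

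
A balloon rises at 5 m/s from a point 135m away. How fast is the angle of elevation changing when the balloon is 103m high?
0.02341 rad/s

tan(θ) = y/135
sec²(θ) · dθ/dt = (1/135) · dy/dt
dθ/dt = cos²(θ)/135 · 5 = 135/(135² + 103²) · 5
dθ/dt = 0.02341 rad/s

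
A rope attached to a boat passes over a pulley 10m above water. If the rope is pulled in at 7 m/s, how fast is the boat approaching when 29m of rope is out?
203√741/741 ≈ 7.457 m/s

rope² = x² + 10²
x = √(29² - 10²) = √741
dx/dt = (rope/x) · d(rope)/dt = (29/√741) · (-7) = -203√741/741 m/s
The boat approaches at 203√741/741 ≈ 7.457 m/s.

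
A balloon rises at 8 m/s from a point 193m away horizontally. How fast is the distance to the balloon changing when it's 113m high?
452√50018/25009 ≈ 4.042 m/s

z² = 193² + y²
z = √(193² + 113²) = √50018
dz/dt = y/z · dy/dt = 113/√50018 · 8 = 452√50018/25009 ≈ 4.042 m/s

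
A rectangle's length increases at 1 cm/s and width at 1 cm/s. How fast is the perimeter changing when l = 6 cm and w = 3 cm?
4 cm/s

P = 2(l + w)
dP/dt = 2(dl/dt + dw/dt) = 2(1 + 1) = 4 cm/s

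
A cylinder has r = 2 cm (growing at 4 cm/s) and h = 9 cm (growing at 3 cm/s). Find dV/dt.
156π cm³/s

V = πr²h
dV/dt = 2πrh·dr/dt + πr²·dh/dt
= 2π(2)(9)(4) + π(2)²(3)
= 156π cm³/s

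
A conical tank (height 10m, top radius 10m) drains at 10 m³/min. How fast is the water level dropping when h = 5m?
2/(5π) ≈ 0.1273 m/min

r/h = 10/10, so r = h
V = (1/3)πr²h = (1/3)π(h)²h = (1/3)πh³
dV/dh = πh²
dh/dt = (dV/dt)/(dV/dh) = -10/(π·5²) = -2/(5π) m/min
The level is dropping at 2/(5π) ≈ 0.1273 m/min.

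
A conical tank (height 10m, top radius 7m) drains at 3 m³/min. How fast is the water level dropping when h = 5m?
12/(49π) ≈ 0.07795 m/min

r/h = 7/10, so r = (7/10)h
V = (1/3)πr²h = (1/3)π((7/10)h)²h = (49/300)πh³
dV/dh = (49/100)πh²
dh/dt = (dV/dt)/(dV/dh) = -3/((49/100)π·5²) = -12/(49π) m/min
The level is dropping at 12/(49π) ≈ 0.07795 m/min.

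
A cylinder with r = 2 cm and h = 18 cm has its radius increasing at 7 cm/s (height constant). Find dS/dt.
308π cm²/s

S = 2πrh + 2πr² (lateral + bases)
dS/dt = (2πh + 4πr)·dr/dt = (2π·18 + 4π·2)·7
= 308π cm²/s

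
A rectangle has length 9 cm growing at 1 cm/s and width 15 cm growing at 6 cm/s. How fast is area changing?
69 cm²/s

A = lw
dA/dt = w·dl/dt + l·dw/dt = 15·1 + 9·6 = 69 cm²/s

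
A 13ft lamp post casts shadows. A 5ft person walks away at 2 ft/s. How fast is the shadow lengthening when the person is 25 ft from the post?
5/4 ft/s

By similar triangles: 13/(x+s) = 5/s
Solving: s = 5x/8
ds/dt = 5/8 · dx/dt = 5/8 · 2 = 5/4 ft/s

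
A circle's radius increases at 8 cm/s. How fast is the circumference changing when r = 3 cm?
16π cm/s

C = 2πr
dC/dt = 2π · dr/dt = 2π · 8 = 16π cm/s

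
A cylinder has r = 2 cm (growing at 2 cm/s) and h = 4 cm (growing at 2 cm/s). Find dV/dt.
40π cm³/s

V = πr²h
dV/dt = 2πrh·dr/dt + πr²·dh/dt
= 2π(2)(4)(2) + π(2)²(2)
= 40π cm³/s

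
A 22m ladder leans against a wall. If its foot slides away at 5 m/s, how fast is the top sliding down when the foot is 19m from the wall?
95√123/123 ≈ 8.566 m/s

x² + y² = 22²
2x·dx/dt + 2y·dy/dt = 0
dy/dt = -x/y · dx/dt = -19/√123 · 5 = -95√123/123 m/s
The top is descending at 95√123/123 ≈ 8.566 m/s.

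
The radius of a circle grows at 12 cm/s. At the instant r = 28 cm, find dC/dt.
24π cm/s

C = 2πr
dC/dt = 2π · dr/dt = 2π · 12 = 24π cm/s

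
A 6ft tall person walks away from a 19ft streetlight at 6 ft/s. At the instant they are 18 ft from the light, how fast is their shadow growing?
36/13 ft/s

By similar triangles: 19/(x+s) = 6/s
Solving: s = 6x/13
ds/dt = 6/13 · dx/dt = 6/13 · 6 = 36/13 ft/s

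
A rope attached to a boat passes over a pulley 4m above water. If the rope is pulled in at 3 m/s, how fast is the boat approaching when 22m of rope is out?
11√13/13 ≈ 3.051 m/s

rope² = x² + 4²
x = √(22² - 4²) = 6√13
dx/dt = (rope/x) · d(rope)/dt = (22/(6√13)) · (-3) = -11√13/13 m/s
The boat approaches at 11√13/13 ≈ 3.051 m/s.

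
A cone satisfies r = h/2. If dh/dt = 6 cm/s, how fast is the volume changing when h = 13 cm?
507π/2 cm³/s

V = (1/3)π(h/2)²h = πh³/12
dV/dt = πh²/4 · 6
At h = 13: dV/dt = 507π/2 cm³/s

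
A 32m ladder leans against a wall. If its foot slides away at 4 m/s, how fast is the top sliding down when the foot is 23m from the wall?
92√55/165 ≈ 4.135 m/s

x² + y² = 32²
2x·dx/dt + 2y·dy/dt = 0
dy/dt = -x/y · dx/dt = -23/(3√55) · 4 = -92√55/165 m/s
The top is descending at 92√55/165 ≈ 4.135 m/s.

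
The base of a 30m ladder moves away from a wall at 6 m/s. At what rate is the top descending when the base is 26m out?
39√14/14 ≈ 10.42 m/s

x² + y² = 30²
2x·dx/dt + 2y·dy/dt = 0
dy/dt = -x/y · dx/dt = -26/(4√14) · 6 = -39√14/14 m/s
The top is descending at 39√14/14 ≈ 10.42 m/s.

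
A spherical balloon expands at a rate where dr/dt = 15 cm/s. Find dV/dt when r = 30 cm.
54000π cm³/s

V = (4/3)πr³
dV/dt = dV/dr · dr/dt = 4πr² · 15
At r = 30: dV/dt = 54000π cm³/s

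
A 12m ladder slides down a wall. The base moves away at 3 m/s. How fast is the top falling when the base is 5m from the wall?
15√119/119 ≈ 1.375 m/s

x² + y² = 12²
2x·dx/dt + 2y·dy/dt = 0
dy/dt = -x/y · dx/dt = -5/√119 · 3 = -15√119/119 m/s
The top is descending at 15√119/119 ≈ 1.375 m/s.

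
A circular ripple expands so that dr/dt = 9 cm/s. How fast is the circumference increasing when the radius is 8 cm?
18π cm/s

C = 2πr
dC/dt = 2π · dr/dt = 2π · 9 = 18π cm/s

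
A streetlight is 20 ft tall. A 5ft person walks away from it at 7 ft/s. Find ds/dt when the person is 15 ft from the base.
7/3 ft/s

By similar triangles: 20/(x+s) = 5/s
Solving: s = 5x/15
ds/dt = 5/15 · dx/dt = 1/3 · 7 = 7/3 ft/s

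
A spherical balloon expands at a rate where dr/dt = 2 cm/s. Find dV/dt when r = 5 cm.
200π cm³/s

V = (4/3)πr³
dV/dt = dV/dr · dr/dt = 4πr² · 2
At r = 5: dV/dt = 200π cm³/s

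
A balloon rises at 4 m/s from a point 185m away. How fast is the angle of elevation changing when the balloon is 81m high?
0.018143 rad/s

tan(θ) = y/185
sec²(θ) · dθ/dt = (1/185) · dy/dt
dθ/dt = cos²(θ)/185 · 4 = 185/(185² + 81²) · 4
dθ/dt = 0.018143 rad/s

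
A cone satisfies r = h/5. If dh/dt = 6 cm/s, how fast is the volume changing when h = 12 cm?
864π/25 cm³/s

V = (1/3)π(h/5)²h = πh³/75
dV/dt = πh²/25 · 6
At h = 12: dV/dt = 864π/25 cm³/s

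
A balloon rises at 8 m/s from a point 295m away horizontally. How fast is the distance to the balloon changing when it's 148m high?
1184√108929/108929 ≈ 3.587 m/s

z² = 295² + y²
z = √(295² + 148²) = √108929
dz/dt = y/z · dy/dt = 148/√108929 · 8 = 1184√108929/108929 ≈ 3.587 m/s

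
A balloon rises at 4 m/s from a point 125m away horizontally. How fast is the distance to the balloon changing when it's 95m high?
38√986/493 ≈ 2.42 m/s

z² = 125² + y²
z = √(125² + 95²) = 5√986
dz/dt = y/z · dy/dt = 95/(5√986) · 4 = 38√986/493 ≈ 2.42 m/s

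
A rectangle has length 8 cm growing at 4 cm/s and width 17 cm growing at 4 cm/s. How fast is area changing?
100 cm²/s

A = lw
dA/dt = w·dl/dt + l·dw/dt = 17·4 + 8·4 = 100 cm²/s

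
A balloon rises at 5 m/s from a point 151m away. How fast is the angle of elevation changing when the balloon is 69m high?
0.027393 rad/s

tan(θ) = y/151
sec²(θ) · dθ/dt = (1/151) · dy/dt
dθ/dt = cos²(θ)/151 · 5 = 151/(151² + 69²) · 5
dθ/dt = 0.027393 rad/s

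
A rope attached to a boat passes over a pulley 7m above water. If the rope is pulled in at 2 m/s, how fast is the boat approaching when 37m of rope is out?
37√330/330 ≈ 2.037 m/s

rope² = x² + 7²
x = √(37² - 7²) = 2√330
dx/dt = (rope/x) · d(rope)/dt = (37/(2√330)) · (-2) = -37√330/330 m/s
The boat approaches at 37√330/330 ≈ 2.037 m/s.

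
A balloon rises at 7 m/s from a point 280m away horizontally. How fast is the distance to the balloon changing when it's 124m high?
217√5861/5861 ≈ 2.834 m/s

z² = 280² + y²
z = √(280² + 124²) = 4√5861
dz/dt = y/z · dy/dt = 124/(4√5861) · 7 = 217√5861/5861 ≈ 2.834 m/s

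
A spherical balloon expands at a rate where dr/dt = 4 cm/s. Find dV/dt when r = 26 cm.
10816π cm³/s

V = (4/3)πr³
dV/dt = dV/dr · dr/dt = 4πr² · 4
At r = 26: dV/dt = 10816π cm³/s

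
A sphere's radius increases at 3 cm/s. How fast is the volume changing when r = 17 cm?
3468π cm³/s

V = (4/3)πr³
dV/dt = dV/dr · dr/dt = 4πr² · 3
At r = 17: dV/dt = 3468π cm³/s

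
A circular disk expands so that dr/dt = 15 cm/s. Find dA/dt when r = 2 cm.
60π cm²/s

A = πr²
dA/dt = 2πr · dr/dt = 2π(2)(15) = 60π cm²/s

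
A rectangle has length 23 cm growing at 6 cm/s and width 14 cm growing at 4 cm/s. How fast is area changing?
176 cm²/s

A = lw
dA/dt = w·dl/dt + l·dw/dt = 14·6 + 23·4 = 176 cm²/s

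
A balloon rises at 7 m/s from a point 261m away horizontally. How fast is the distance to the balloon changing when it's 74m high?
518√73597/73597 ≈ 1.909 m/s

z² = 261² + y²
z = √(261² + 74²) = √73597
dz/dt = y/z · dy/dt = 74/√73597 · 7 = 518√73597/73597 ≈ 1.909 m/s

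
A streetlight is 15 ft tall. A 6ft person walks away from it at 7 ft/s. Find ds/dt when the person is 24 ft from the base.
14/3 ft/s

By similar triangles: 15/(x+s) = 6/s
Solving: s = 6x/9
ds/dt = 6/9 · dx/dt = 2/3 · 7 = 14/3 ft/s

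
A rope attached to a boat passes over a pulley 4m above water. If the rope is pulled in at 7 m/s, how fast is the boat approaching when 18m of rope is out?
9√77/11 ≈ 7.18 m/s

rope² = x² + 4²
x = √(18² - 4²) = 2√77
dx/dt = (rope/x) · d(rope)/dt = (18/(2√77)) · (-7) = -9√77/11 m/s
The boat approaches at 9√77/11 ≈ 7.18 m/s.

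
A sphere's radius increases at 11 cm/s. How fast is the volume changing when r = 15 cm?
9900π cm³/s

V = (4/3)πr³
dV/dt = dV/dr · dr/dt = 4πr² · 11
At r = 15: dV/dt = 9900π cm³/s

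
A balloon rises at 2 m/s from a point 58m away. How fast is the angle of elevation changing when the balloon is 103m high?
0.008302 rad/s

tan(θ) = y/58
sec²(θ) · dθ/dt = (1/58) · dy/dt
dθ/dt = cos²(θ)/58 · 2 = 58/(58² + 103²) · 2
dθ/dt = 0.008302 rad/s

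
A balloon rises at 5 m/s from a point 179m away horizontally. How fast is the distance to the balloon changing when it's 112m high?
112√44585/8917 ≈ 2.652 m/s

z² = 179² + y²
z = √(179² + 112²) = √44585
dz/dt = y/z · dy/dt = 112/√44585 · 5 = 112√44585/8917 ≈ 2.652 m/s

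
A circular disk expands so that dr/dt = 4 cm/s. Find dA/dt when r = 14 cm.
112π cm²/s

A = πr²
dA/dt = 2πr · dr/dt = 2π(14)(4) = 112π cm²/s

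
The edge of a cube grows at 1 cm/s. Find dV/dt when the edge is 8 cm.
192 cm³/s

V = s³
dV/dt = 3s² · ds/dt = 3·8²·1 = 192 cm³/s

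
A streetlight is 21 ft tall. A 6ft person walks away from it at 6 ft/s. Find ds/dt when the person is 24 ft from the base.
12/5 ft/s

By similar triangles: 21/(x+s) = 6/s
Solving: s = 6x/15
ds/dt = 6/15 · dx/dt = 2/5 · 6 = 12/5 ft/s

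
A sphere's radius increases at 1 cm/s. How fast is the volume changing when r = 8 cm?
256π cm³/s

V = (4/3)πr³
dV/dt = dV/dr · dr/dt = 4πr² · 1
At r = 8: dV/dt = 256π cm³/s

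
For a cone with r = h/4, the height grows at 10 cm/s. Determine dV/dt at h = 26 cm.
845π/2 cm³/s

V = (1/3)π(h/4)²h = πh³/48
dV/dt = πh²/16 · 10
At h = 26: dV/dt = 845π/2 cm³/s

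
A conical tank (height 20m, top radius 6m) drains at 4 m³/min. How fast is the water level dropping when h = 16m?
25/(144π) ≈ 0.05526 m/min

r/h = 6/20, so r = (3/10)h
V = (1/3)πr²h = (1/3)π((3/10)h)²h = (3/100)πh³
dV/dh = (9/100)πh²
dh/dt = (dV/dt)/(dV/dh) = -4/((9/100)π·16²) = -25/(144π) m/min
The level is dropping at 25/(144π) ≈ 0.05526 m/min.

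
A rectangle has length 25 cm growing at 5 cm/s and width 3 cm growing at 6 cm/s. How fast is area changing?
165 cm²/s

A = lw
dA/dt = w·dl/dt + l·dw/dt = 3·5 + 25·6 = 165 cm²/s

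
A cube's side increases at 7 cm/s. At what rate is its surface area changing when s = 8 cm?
672 cm²/s

A = 6s²
dA/dt = 12s · ds/dt = 12·8·7 = 672 cm²/s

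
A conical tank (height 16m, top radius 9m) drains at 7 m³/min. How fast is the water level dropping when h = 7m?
256/(567π) ≈ 0.1437 m/min

r/h = 9/16, so r = (9/16)h
V = (1/3)πr²h = (1/3)π((9/16)h)²h = (27/256)πh³
dV/dh = (81/256)πh²
dh/dt = (dV/dt)/(dV/dh) = -7/((81/256)π·7²) = -256/(567π) m/min
The level is dropping at 256/(567π) ≈ 0.1437 m/min.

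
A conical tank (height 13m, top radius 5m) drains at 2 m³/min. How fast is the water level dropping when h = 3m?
338/(225π) ≈ 0.4782 m/min

r/h = 5/13, so r = (5/13)h
V = (1/3)πr²h = (1/3)π((5/13)h)²h = (25/507)πh³
dV/dh = (25/169)πh²
dh/dt = (dV/dt)/(dV/dh) = -2/((25/169)π·3²) = -338/(225π) m/min
The level is dropping at 338/(225π) ≈ 0.4782 m/min.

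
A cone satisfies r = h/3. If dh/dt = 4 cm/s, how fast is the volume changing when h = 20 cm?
1600π/9 cm³/s

V = (1/3)π(h/3)²h = πh³/27
dV/dt = πh²/9 · 4
At h = 20: dV/dt = 1600π/9 cm³/s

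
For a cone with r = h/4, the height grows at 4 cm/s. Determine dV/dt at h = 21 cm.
441π/4 cm³/s

V = (1/3)π(h/4)²h = πh³/48
dV/dt = πh²/16 · 4
At h = 21: dV/dt = 441π/4 cm³/s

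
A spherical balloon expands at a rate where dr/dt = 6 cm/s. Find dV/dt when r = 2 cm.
96π cm³/s

V = (4/3)πr³
dV/dt = dV/dr · dr/dt = 4πr² · 6
At r = 2: dV/dt = 96π cm³/s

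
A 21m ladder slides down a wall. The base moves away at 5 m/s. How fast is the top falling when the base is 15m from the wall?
25√6/12 ≈ 5.103 m/s

x² + y² = 21²
2x·dx/dt + 2y·dy/dt = 0
dy/dt = -x/y · dx/dt = -15/(6√6) · 5 = -25√6/12 m/s
The top is descending at 25√6/12 ≈ 5.103 m/s.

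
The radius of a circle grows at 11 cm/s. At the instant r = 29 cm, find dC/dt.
22π cm/s

C = 2πr
dC/dt = 2π · dr/dt = 2π · 11 = 22π cm/s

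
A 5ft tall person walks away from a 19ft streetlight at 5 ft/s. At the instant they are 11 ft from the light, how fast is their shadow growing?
25/14 ft/s

By similar triangles: 19/(x+s) = 5/s
Solving: s = 5x/14
ds/dt = 5/14 · dx/dt = 5/14 · 5 = 25/14 ft/s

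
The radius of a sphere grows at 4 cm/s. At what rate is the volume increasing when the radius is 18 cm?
5184π cm³/s

V = (4/3)πr³
dV/dt = dV/dr · dr/dt = 4πr² · 4
At r = 18: dV/dt = 5184π cm³/s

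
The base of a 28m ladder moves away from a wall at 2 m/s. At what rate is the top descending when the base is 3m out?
6√31/155 ≈ 0.2155 m/s

x² + y² = 28²
2x·dx/dt + 2y·dy/dt = 0
dy/dt = -x/y · dx/dt = -3/(5√31) · 2 = -6√31/155 m/s
The top is descending at 6√31/155 ≈ 0.2155 m/s.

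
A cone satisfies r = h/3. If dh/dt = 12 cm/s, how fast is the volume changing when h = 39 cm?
2028π cm³/s

V = (1/3)π(h/3)²h = πh³/27
dV/dt = πh²/9 · 12
At h = 39: dV/dt = 2028π cm³/s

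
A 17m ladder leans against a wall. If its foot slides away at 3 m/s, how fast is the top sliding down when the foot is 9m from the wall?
27√13/52 ≈ 1.872 m/s

x² + y² = 17²
2x·dx/dt + 2y·dy/dt = 0
dy/dt = -x/y · dx/dt = -9/(4√13) · 3 = -27√13/52 m/s
The top is descending at 27√13/52 ≈ 1.872 m/s.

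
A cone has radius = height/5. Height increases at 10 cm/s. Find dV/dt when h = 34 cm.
2312π/5 cm³/s

V = (1/3)π(h/5)²h = πh³/75
dV/dt = πh²/25 · 10
At h = 34: dV/dt = 2312π/5 cm³/s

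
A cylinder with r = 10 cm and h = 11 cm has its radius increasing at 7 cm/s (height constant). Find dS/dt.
434π cm²/s

S = 2πrh + 2πr² (lateral + bases)
dS/dt = (2πh + 4πr)·dr/dt = (2π·11 + 4π·10)·7
= 434π cm²/s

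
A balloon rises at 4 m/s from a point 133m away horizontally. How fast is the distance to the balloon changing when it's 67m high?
134√22178/11089 ≈ 1.8 m/s

z² = 133² + y²
z = √(133² + 67²) = √22178
dz/dt = y/z · dy/dt = 67/√22178 · 4 = 134√22178/11089 ≈ 1.8 m/s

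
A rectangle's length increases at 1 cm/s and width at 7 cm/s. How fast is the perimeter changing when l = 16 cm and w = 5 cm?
16 cm/s

P = 2(l + w)
dP/dt = 2(dl/dt + dw/dt) = 2(1 + 7) = 16 cm/s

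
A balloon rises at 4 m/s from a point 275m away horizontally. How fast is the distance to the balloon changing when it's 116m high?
464√89081/89081 ≈ 1.555 m/s

z² = 275² + y²
z = √(275² + 116²) = √89081
dz/dt = y/z · dy/dt = 116/√89081 · 4 = 464√89081/89081 ≈ 1.555 m/s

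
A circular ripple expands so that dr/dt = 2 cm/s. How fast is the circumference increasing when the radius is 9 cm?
4π cm/s

C = 2πr
dC/dt = 2π · dr/dt = 2π · 2 = 4π cm/s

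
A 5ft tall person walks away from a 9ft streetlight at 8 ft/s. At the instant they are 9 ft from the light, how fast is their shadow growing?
10 ft/s

By similar triangles: 9/(x+s) = 5/s
Solving: s = 5x/4
ds/dt = 5/4 · dx/dt = 5/4 · 8 = 10 ft/s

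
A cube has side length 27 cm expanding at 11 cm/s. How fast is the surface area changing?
3564 cm²/s

A = 6s²
dA/dt = 12s · ds/dt = 12·27·11 = 3564 cm²/s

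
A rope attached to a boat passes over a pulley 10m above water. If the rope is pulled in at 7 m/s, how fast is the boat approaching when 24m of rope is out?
12√119/17 ≈ 7.7 m/s

rope² = x² + 10²
x = √(24² - 10²) = 2√119
dx/dt = (rope/x) · d(rope)/dt = (24/(2√119)) · (-7) = -12√119/17 m/s
The boat approaches at 12√119/17 ≈ 7.7 m/s.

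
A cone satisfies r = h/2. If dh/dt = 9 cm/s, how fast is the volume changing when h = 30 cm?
2025π cm³/s

V = (1/3)π(h/2)²h = πh³/12
dV/dt = πh²/4 · 9
At h = 30: dV/dt = 2025π cm³/s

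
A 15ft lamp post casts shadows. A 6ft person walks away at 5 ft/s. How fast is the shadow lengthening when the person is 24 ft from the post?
10/3 ft/s

By similar triangles: 15/(x+s) = 6/s
Solving: s = 6x/9
ds/dt = 6/9 · dx/dt = 2/3 · 5 = 10/3 ft/s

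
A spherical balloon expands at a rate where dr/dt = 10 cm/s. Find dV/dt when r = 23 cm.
21160π cm³/s

V = (4/3)πr³
dV/dt = dV/dr · dr/dt = 4πr² · 10
At r = 23: dV/dt = 21160π cm³/s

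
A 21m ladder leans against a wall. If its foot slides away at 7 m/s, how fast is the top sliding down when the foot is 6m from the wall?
14√5/15 ≈ 2.087 m/s

x² + y² = 21²
2x·dx/dt + 2y·dy/dt = 0
dy/dt = -x/y · dx/dt = -6/(9√5) · 7 = -14√5/15 m/s
The top is descending at 14√5/15 ≈ 2.087 m/s.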